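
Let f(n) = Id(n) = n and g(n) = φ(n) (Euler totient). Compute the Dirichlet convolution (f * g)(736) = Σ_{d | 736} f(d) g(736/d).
(Id * φ)(736) = 5040

Divisors of 736: [1, 2, 4, 8, 16, 23, 32, 46, 92, 184, 368, 736]. For each d | 736:
  d = 1: Id(1) · φ(736/1) = 1 · 352 = 352
  d = 2: Id(2) · φ(736/2) = 2 · 176 = 352
  d = 4: Id(4) · φ(736/4) = 4 · 88 = 352
  d = 8: Id(8) · φ(736/8) = 8 · 44 = 352
  d = 16: Id(16) · φ(736/16) = 16 · 22 = 352
  d = 23: Id(23) · φ(736/23) = 23 · 16 = 368
  d = 32: Id(32) · φ(736/32) = 32 · 22 = 704
  d = 46: Id(46) · φ(736/46) = 46 · 8 = 368
  d = 92: Id(92) · φ(736/92) = 92 · 4 = 368
  d = 184: Id(184) · φ(736/184) = 184 · 2 = 368
  d = 368: Id(368) · φ(736/368) = 368 · 1 = 368
  d = 736: Id(736) · φ(736/736) = 736 · 1 = 736
Summing: (Id * φ)(736) = 352 + 352 + 352 + 352 + 352 + 368 + 704 + 368 + 368 + 368 + 368 + 736 = 5040.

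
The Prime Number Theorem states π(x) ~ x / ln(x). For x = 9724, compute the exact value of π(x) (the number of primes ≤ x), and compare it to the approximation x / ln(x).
π(9724) = 1199;  x/ln(x) ≈ 1058.99;  relative error ≈ 11.68%.

Directly count primes up to 9724: π(9724) = 1199. The PNT approximation gives 9724/ln(9724) ≈ 9724/9.18235 ≈ 1058.99. Relative error (π(x) − x/ln(x)) / π(x) ≈ 11.68%; the approximation is known to undercount slightly (Li(x) is a better estimate).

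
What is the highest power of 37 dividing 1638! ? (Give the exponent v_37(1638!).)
v_37(1638!) = 45

Legendre's formula: v_p(n!) = Σ_{k ≥ 1} ⌊n / p^k⌋. For p = 37, n = 1638, the terms are:
  ⌊1638/37^1⌋ = ⌊1638/37⌋ = 44
  ⌊1638/37^2⌋ = ⌊1638/1369⌋ = 1
(the next term ⌊1638/37^3⌋ = 0, terminating the sum). Summing: v_37(1638!) = 44 + 1 = 45.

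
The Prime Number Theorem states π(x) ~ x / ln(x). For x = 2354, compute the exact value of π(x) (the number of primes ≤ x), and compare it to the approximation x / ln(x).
π(2354) = 349;  x/ln(x) ≈ 303.20;  relative error ≈ 13.12%.

Directly count primes up to 2354: π(2354) = 349. The PNT approximation gives 2354/ln(2354) ≈ 2354/7.76387 ≈ 303.20. Relative error (π(x) − x/ln(x)) / π(x) ≈ 13.12%; the approximation is known to undercount slightly (Li(x) is a better estimate).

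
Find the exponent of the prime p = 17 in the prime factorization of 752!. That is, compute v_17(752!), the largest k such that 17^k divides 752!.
v_17(752!) = 46

Legendre's formula: v_p(n!) = Σ_{k ≥ 1} ⌊n / p^k⌋. For p = 17, n = 752, the terms are:
  ⌊752/17^1⌋ = ⌊752/17⌋ = 44
  ⌊752/17^2⌋ = ⌊752/289⌋ = 2
(the next term ⌊752/17^3⌋ = 0, terminating the sum). Summing: v_17(752!) = 44 + 2 = 46.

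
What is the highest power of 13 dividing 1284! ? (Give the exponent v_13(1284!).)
v_13(1284!) = 105

Legendre's formula: v_p(n!) = Σ_{k ≥ 1} ⌊n / p^k⌋. For p = 13, n = 1284, the terms are:
  ⌊1284/13^1⌋ = ⌊1284/13⌋ = 98
  ⌊1284/13^2⌋ = ⌊1284/169⌋ = 7
(the next term ⌊1284/13^3⌋ = 0, terminating the sum). Summing: v_13(1284!) = 98 + 7 = 105.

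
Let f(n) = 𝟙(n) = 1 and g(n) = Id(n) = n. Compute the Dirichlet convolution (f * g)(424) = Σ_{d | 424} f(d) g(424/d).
(𝟙 * Id)(424) = 810

Divisors of 424: [1, 2, 4, 8, 53, 106, 212, 424]. For each d | 424:
  d = 1: 𝟙(1) · Id(424/1) = 1 · 424 = 424
  d = 2: 𝟙(2) · Id(424/2) = 1 · 212 = 212
  d = 4: 𝟙(4) · Id(424/4) = 1 · 106 = 106
  d = 8: 𝟙(8) · Id(424/8) = 1 · 53 = 53
  d = 53: 𝟙(53) · Id(424/53) = 1 · 8 = 8
  d = 106: 𝟙(106) · Id(424/106) = 1 · 4 = 4
  d = 212: 𝟙(212) · Id(424/212) = 1 · 2 = 2
  d = 424: 𝟙(424) · Id(424/424) = 1 · 1 = 1
Summing: (𝟙 * Id)(424) = 424 + 212 + 106 + 53 + 8 + 4 + 2 + 1 = 810.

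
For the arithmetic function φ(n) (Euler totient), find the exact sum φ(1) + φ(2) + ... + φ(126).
Σ_{n ≤ 126} φ(n) = 4832

Compute φ(n) for each 1 ≤ n ≤ 126: φ(1) = 1, φ(2) = 1, φ(3) = 2, φ(4) = 2, φ(5) = 4, φ(6) = 2, φ(7) = 6, φ(8) = 4, φ(9) = 6, φ(10) = 4, φ(11) = 10, φ(12) = 4, φ(13) = 12, φ(14) = 6, φ(15) = 8, φ(16) = 8, φ(17) = 16, φ(18) = 6, φ(19) = 18, φ(20) = 8, φ(21) = 12, φ(22) = 10, φ(23) = 22, φ(24) = 8, φ(25) = 20, φ(26) = 12, φ(27) = 18, φ(28) = 12, φ(29) = 28, φ(30) = 8, φ(31) = 30, φ(32) = 16, φ(33) = 20, φ(34) = 16, φ(35) = 24, φ(36) = 12, φ(37) = 36, φ(38) = 18, φ(39) = 24, φ(40) = 16, φ(41) = 40, φ(42) = 12, φ(43) = 42, φ(44) = 20, φ(45) = 24, φ(46) = 22, φ(47) = 46, φ(48) = 16, φ(49) = 42, φ(50) = 20, φ(51) = 32, φ(52) = 24, φ(53) = 52, φ(54) = 18, φ(55) = 40, φ(56) = 24, φ(57) = 36, φ(58) = 28, φ(59) = 58, φ(60) = 16, φ(61) = 60, φ(62) = 30, φ(63) = 36, φ(64) = 32, φ(65) = 48, φ(66) = 20, φ(67) = 66, φ(68) = 32, φ(69) = 44, φ(70) = 24, φ(71) = 70, φ(72) = 24, φ(73) = 72, φ(74) = 36, φ(75) = 40, φ(76) = 36, φ(77) = 60, φ(78) = 24, φ(79) = 78, φ(80) = 32, φ(81) = 54, φ(82) = 40, φ(83) = 82, φ(84) = 24, φ(85) = 64, φ(86) = 42, φ(87) = 56, φ(88) = 40, φ(89) = 88, φ(90) = 24, φ(91) = 72, φ(92) = 44, φ(93) = 60, φ(94) = 46, φ(95) = 72, φ(96) = 32, φ(97) = 96, φ(98) = 42, φ(99) = 60, φ(100) = 40, φ(101) = 100, φ(102) = 32, φ(103) = 102, φ(104) = 48, φ(105) = 48, φ(106) = 52, φ(107) = 106, φ(108) = 36, φ(109) = 108, φ(110) = 40, φ(111) = 72, φ(112) = 48, φ(113) = 112, φ(114) = 36, φ(115) = 88, φ(116) = 56, φ(117) = 72, φ(118) = 58, φ(119) = 96, φ(120) = 32, φ(121) = 110, φ(122) = 60, φ(123) = 80, φ(124) = 60, φ(125) = 100, φ(126) = 36. Summing all 126 values: 4832. (Average order: Σ_{n ≤ x} φ(n) ~ (3/π²) x². For x = 126, (3/π²)·126² ≈ 4825.73.)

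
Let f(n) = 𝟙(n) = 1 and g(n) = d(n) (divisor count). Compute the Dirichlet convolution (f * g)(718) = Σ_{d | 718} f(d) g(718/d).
(𝟙 * d)(718) = 9

Divisors of 718: [1, 2, 359, 718]. For each d | 718:
  d = 1: 𝟙(1) · d(718/1) = 1 · 4 = 4
  d = 2: 𝟙(2) · d(718/2) = 1 · 2 = 2
  d = 359: 𝟙(359) · d(718/359) = 1 · 2 = 2
  d = 718: 𝟙(718) · d(718/718) = 1 · 1 = 1
Summing: (𝟙 * d)(718) = 4 + 2 + 2 + 1 = 9.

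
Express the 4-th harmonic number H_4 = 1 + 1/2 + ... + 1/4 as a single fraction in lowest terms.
H_4 = 25/12

Direct summation: H_4 = 1 + 1/2 + ... + 1/4. The least common denominator is lcm(1, ..., 4) = 12; over this denominator the numerator is 12 + 6 + 4 + 3 = 25, so H_4 = 25/12 (already in lowest terms) ≈ 2.08333. (The PNT-adjacent estimate ln(4) + γ ≈ 1.96351 matches within O(1/n).)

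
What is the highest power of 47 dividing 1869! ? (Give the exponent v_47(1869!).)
v_47(1869!) = 39

Legendre's formula: v_p(n!) = Σ_{k ≥ 1} ⌊n / p^k⌋. For p = 47, n = 1869, the terms are:
  ⌊1869/47^1⌋ = ⌊1869/47⌋ = 39
(the next term ⌊1869/47^2⌋ = 0, terminating the sum). Summing: v_47(1869!) = 39 = 39.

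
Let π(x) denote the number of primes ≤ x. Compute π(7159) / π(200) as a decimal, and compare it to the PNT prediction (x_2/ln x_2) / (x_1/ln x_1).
π(7159)/π(200) = 916/46 ≈ 19.9130;  PNT prediction ≈ 21.3667.

π(200) = 46 and π(7159) = 916, so π(7159)/π(200) ≈ 19.9130. The PNT-predicted ratio is (7159/ln(7159)) / (200/ln(200)) ≈ 21.3667. The two agree to within a few percent, as expected.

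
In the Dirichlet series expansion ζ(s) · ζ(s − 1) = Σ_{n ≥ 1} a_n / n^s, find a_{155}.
σ(155) = 192

In the product (Σ m^0/m^s)(Σ k / k^s) = Σ (Σ_{d | n} d) / n^s, the coefficient of 1/n^s is σ(n) = Σ_{d | n} d. For n = 155, divisors are [1, 5, 31, 155]; summing: σ(155) = 192.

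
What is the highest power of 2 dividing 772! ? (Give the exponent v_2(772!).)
v_2(772!) = 769

Legendre's formula: v_p(n!) = Σ_{k ≥ 1} ⌊n / p^k⌋. For p = 2, n = 772, the terms are:
  ⌊772/2^1⌋ = ⌊772/2⌋ = 386
  ⌊772/2^2⌋ = ⌊772/4⌋ = 193
  ⌊772/2^3⌋ = ⌊772/8⌋ = 96
  ⌊772/2^4⌋ = ⌊772/16⌋ = 48
  ⌊772/2^5⌋ = ⌊772/32⌋ = 24
  ⌊772/2^6⌋ = ⌊772/64⌋ = 12
  ⌊772/2^7⌋ = ⌊772/128⌋ = 6
  ⌊772/2^8⌋ = ⌊772/256⌋ = 3
  ⌊772/2^9⌋ = ⌊772/512⌋ = 1
(the next term ⌊772/2^10⌋ = 0, terminating the sum). Summing: v_2(772!) = 386 + 193 + 96 + 48 + 24 + 12 + 6 + 3 + 1 = 769.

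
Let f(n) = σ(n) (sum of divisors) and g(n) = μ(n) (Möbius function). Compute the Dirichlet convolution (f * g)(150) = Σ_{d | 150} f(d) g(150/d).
(σ * μ)(150) = 150

Divisors of 150: [1, 2, 3, 5, 6, 10, 15, 25, 30, 50, 75, 150]. For each d | 150:
  d = 1: σ(1) · μ(150/1) = 1 · 0 = 0
  d = 2: σ(2) · μ(150/2) = 3 · 0 = 0
  d = 3: σ(3) · μ(150/3) = 4 · 0 = 0
  d = 5: σ(5) · μ(150/5) = 6 · -1 = -6
  d = 6: σ(6) · μ(150/6) = 12 · 0 = 0
  d = 10: σ(10) · μ(150/10) = 18 · 1 = 18
  d = 15: σ(15) · μ(150/15) = 24 · 1 = 24
  d = 25: σ(25) · μ(150/25) = 31 · 1 = 31
  d = 30: σ(30) · μ(150/30) = 72 · -1 = -72
  d = 50: σ(50) · μ(150/50) = 93 · -1 = -93
  d = 75: σ(75) · μ(150/75) = 124 · -1 = -124
  d = 150: σ(150) · μ(150/150) = 372 · 1 = 372
Summing: (σ * μ)(150) = 0 + 0 + 0 + -6 + 0 + 18 + 24 + 31 + -72 + -93 + -124 + 372 = 150.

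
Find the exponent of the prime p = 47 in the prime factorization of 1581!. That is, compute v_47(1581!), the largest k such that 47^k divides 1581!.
v_47(1581!) = 33

Legendre's formula: v_p(n!) = Σ_{k ≥ 1} ⌊n / p^k⌋. For p = 47, n = 1581, the terms are:
  ⌊1581/47^1⌋ = ⌊1581/47⌋ = 33
(the next term ⌊1581/47^2⌋ = 0, terminating the sum). Summing: v_47(1581!) = 33 = 33.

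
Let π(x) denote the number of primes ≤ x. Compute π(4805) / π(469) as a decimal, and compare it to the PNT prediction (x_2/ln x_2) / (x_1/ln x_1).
π(4805)/π(469) = 647/91 ≈ 7.1099;  PNT prediction ≈ 7.4332.

π(469) = 91 and π(4805) = 647, so π(4805)/π(469) ≈ 7.1099. The PNT-predicted ratio is (4805/ln(4805)) / (469/ln(469)) ≈ 7.4332. The two agree to within a few percent, as expected.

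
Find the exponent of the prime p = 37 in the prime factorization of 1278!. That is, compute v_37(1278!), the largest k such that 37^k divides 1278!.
v_37(1278!) = 34

Legendre's formula: v_p(n!) = Σ_{k ≥ 1} ⌊n / p^k⌋. For p = 37, n = 1278, the terms are:
  ⌊1278/37^1⌋ = ⌊1278/37⌋ = 34
(the next term ⌊1278/37^2⌋ = 0, terminating the sum). Summing: v_37(1278!) = 34 = 34.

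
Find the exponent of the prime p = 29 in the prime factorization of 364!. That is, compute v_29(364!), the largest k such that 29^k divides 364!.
v_29(364!) = 12

Legendre's formula: v_p(n!) = Σ_{k ≥ 1} ⌊n / p^k⌋. For p = 29, n = 364, the terms are:
  ⌊364/29^1⌋ = ⌊364/29⌋ = 12
(the next term ⌊364/29^2⌋ = 0, terminating the sum). Summing: v_29(364!) = 12 = 12.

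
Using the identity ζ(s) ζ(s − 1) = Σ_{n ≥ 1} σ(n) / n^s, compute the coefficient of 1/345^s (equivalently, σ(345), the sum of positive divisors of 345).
σ(345) = 576

In the product (Σ m^0/m^s)(Σ k / k^s) = Σ (Σ_{d | n} d) / n^s, the coefficient of 1/n^s is σ(n) = Σ_{d | n} d. For n = 345, divisors are [1, 3, 5, 15, 23, 69, 115, 345]; summing: σ(345) = 576.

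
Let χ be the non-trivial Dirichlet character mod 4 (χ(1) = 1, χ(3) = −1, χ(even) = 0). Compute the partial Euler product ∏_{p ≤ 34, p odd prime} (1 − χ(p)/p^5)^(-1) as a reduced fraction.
∏ = 52015810615424538455317584769582112629834289625/52216435813704314792391924764477903837266444288

The odd primes p ≤ 34 are [3, 5, 7, 11, 13, 17, 19, 23, 29, 31]. For each, χ(p) = 1 if p ≡ 1 mod 4, χ(p) = −1 if p ≡ 3 mod 4. Taking (1 − χ(p)/p^5)^(-1) = p^5/(p^5 − χ(p)): (1 − (-1)/3^5)^(-1) · (1 − (1)/5^5)^(-1) · (1 − (-1)/7^5)^(-1) · (1 − (-1)/11^5)^(-1) · (1 − (1)/13^5)^(-1) · (1 − (1)/17^5)^(-1) · (1 − (-1)/19^5)^(-1) · (1 − (-1)/23^5)^(-1) · (1 − (1)/29^5)^(-1) · (1 − (-1)/31^5)^(-1) = 52015810615424538455317584769582112629834289625/52216435813704314792391924764477903837266444288.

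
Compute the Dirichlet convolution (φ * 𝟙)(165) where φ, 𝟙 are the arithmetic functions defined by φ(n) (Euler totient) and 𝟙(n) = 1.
(φ * 𝟙)(165) = 165

Divisors of 165: [1, 3, 5, 11, 15, 33, 55, 165]. For each d | 165:
  d = 1: φ(1) · 𝟙(165/1) = 1 · 1 = 1
  d = 3: φ(3) · 𝟙(165/3) = 2 · 1 = 2
  d = 5: φ(5) · 𝟙(165/5) = 4 · 1 = 4
  d = 11: φ(11) · 𝟙(165/11) = 10 · 1 = 10
  d = 15: φ(15) · 𝟙(165/15) = 8 · 1 = 8
  d = 33: φ(33) · 𝟙(165/33) = 20 · 1 = 20
  d = 55: φ(55) · 𝟙(165/55) = 40 · 1 = 40
  d = 165: φ(165) · 𝟙(165/165) = 80 · 1 = 80
Summing: (φ * 𝟙)(165) = 1 + 2 + 4 + 10 + 8 + 20 + 40 + 80 = 165.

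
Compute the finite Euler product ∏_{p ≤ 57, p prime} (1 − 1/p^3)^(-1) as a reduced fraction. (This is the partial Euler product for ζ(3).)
∏ = 16238292364256237331040396846411171054751/13509219810297755163480275884866445246464

The primes p ≤ 57 are [2, 3, 5, 7, 11, 13, 17, 19, 23, 29, 31, 37, 41, 43, 47, 53]. For each prime, (1 − 1/p^3)^(-1) = p^3 / (p^3 − 1). The product is (1 − 1/2^3)^(-1), (1 − 1/3^3)^(-1), (1 − 1/5^3)^(-1), (1 − 1/7^3)^(-1), (1 − 1/11^3)^(-1), (1 − 1/13^3)^(-1), (1 − 1/17^3)^(-1), (1 − 1/19^3)^(-1), (1 − 1/23^3)^(-1), (1 − 1/29^3)^(-1), (1 − 1/31^3)^(-1), (1 − 1/37^3)^(-1), (1 − 1/41^3)^(-1), (1 − 1/43^3)^(-1), (1 − 1/47^3)^(-1), (1 − 1/53^3)^(-1) = ∏ p^3 / (p^3 − 1) = 16238292364256237331040396846411171054751/13509219810297755163480275884866445246464.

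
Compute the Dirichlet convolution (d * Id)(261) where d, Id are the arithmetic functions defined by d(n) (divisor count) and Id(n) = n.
(d * Id)(261) = 558

Divisors of 261: [1, 3, 9, 29, 87, 261]. For each d | 261:
  d = 1: d(1) · Id(261/1) = 1 · 261 = 261
  d = 3: d(3) · Id(261/3) = 2 · 87 = 174
  d = 9: d(9) · Id(261/9) = 3 · 29 = 87
  d = 29: d(29) · Id(261/29) = 2 · 9 = 18
  d = 87: d(87) · Id(261/87) = 4 · 3 = 12
  d = 261: d(261) · Id(261/261) = 6 · 1 = 6
Summing: (d * Id)(261) = 261 + 174 + 87 + 18 + 12 + 6 = 558.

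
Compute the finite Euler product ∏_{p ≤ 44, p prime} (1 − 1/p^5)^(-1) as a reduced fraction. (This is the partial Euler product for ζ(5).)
∏ = 1572482291224969810929353517600303098269844539827384419450979869/1516482033755337998564749447506198249900022724140786873799147520

The primes p ≤ 44 are [2, 3, 5, 7, 11, 13, 17, 19, 23, 29, 31, 37, 41, 43]. For each prime, (1 − 1/p^5)^(-1) = p^5 / (p^5 − 1). The product is (1 − 1/2^5)^(-1), (1 − 1/3^5)^(-1), (1 − 1/5^5)^(-1), (1 − 1/7^5)^(-1), (1 − 1/11^5)^(-1), (1 − 1/13^5)^(-1), (1 − 1/17^5)^(-1), (1 − 1/19^5)^(-1), (1 − 1/23^5)^(-1), (1 − 1/29^5)^(-1), (1 − 1/31^5)^(-1), (1 − 1/37^5)^(-1), (1 − 1/41^5)^(-1), (1 − 1/43^5)^(-1) = ∏ p^5 / (p^5 − 1) = 1572482291224969810929353517600303098269844539827384419450979869/1516482033755337998564749447506198249900022724140786873799147520.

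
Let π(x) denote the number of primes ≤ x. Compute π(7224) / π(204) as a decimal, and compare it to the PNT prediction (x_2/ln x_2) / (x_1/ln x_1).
π(7224)/π(204) = 923/46 ≈ 20.0652;  PNT prediction ≈ 21.1953.

π(204) = 46 and π(7224) = 923, so π(7224)/π(204) ≈ 20.0652. The PNT-predicted ratio is (7224/ln(7224)) / (204/ln(204)) ≈ 21.1953. The two agree to within a few percent, as expected.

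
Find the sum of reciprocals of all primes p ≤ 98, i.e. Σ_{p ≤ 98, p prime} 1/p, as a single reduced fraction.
Σ 1/p = 4156517583588203716343221884611037839/2305567963945518424753102147331756070

π(98) = 25, so the primes ≤ 98 are [2, 3, 5, 7, 11, 13, 17, 19, 23, 29, 31, 37, 41, 43, 47, 53, 59, 61, 67, 71, 73, 79, 83, 89, 97]. Summing 1/p over these primes: 4156517583588203716343221884611037839/2305567963945518424753102147331756070 ≈ 1.8028. Mertens estimate ln ln(98) + 0.2615 ≈ 1.7843.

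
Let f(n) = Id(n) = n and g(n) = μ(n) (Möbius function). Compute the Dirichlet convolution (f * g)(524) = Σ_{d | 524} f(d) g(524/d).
(Id * μ)(524) = 260

Divisors of 524: [1, 2, 4, 131, 262, 524]. For each d | 524:
  d = 1: Id(1) · μ(524/1) = 1 · 0 = 0
  d = 2: Id(2) · μ(524/2) = 2 · 1 = 2
  d = 4: Id(4) · μ(524/4) = 4 · -1 = -4
  d = 131: Id(131) · μ(524/131) = 131 · 0 = 0
  d = 262: Id(262) · μ(524/262) = 262 · -1 = -262
  d = 524: Id(524) · μ(524/524) = 524 · 1 = 524
Summing: (Id * μ)(524) = 0 + 2 + -4 + 0 + -262 + 524 = 260.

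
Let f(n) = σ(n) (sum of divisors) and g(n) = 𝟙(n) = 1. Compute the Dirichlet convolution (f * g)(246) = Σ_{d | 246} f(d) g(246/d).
(σ * 𝟙)(246) = 860

Divisors of 246: [1, 2, 3, 6, 41, 82, 123, 246]. For each d | 246:
  d = 1: σ(1) · 𝟙(246/1) = 1 · 1 = 1
  d = 2: σ(2) · 𝟙(246/2) = 3 · 1 = 3
  d = 3: σ(3) · 𝟙(246/3) = 4 · 1 = 4
  d = 6: σ(6) · 𝟙(246/6) = 12 · 1 = 12
  d = 41: σ(41) · 𝟙(246/41) = 42 · 1 = 42
  d = 82: σ(82) · 𝟙(246/82) = 126 · 1 = 126
  d = 123: σ(123) · 𝟙(246/123) = 168 · 1 = 168
  d = 246: σ(246) · 𝟙(246/246) = 504 · 1 = 504
Summing: (σ * 𝟙)(246) = 1 + 3 + 4 + 12 + 42 + 126 + 168 + 504 = 860.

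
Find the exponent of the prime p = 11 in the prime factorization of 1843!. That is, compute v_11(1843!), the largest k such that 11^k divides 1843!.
v_11(1843!) = 183

Legendre's formula: v_p(n!) = Σ_{k ≥ 1} ⌊n / p^k⌋. For p = 11, n = 1843, the terms are:
  ⌊1843/11^1⌋ = ⌊1843/11⌋ = 167
  ⌊1843/11^2⌋ = ⌊1843/121⌋ = 15
  ⌊1843/11^3⌋ = ⌊1843/1331⌋ = 1
(the next term ⌊1843/11^4⌋ = 0, terminating the sum). Summing: v_11(1843!) = 167 + 15 + 1 = 183.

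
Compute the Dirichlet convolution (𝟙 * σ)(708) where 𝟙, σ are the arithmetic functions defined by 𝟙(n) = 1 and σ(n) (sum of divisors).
(𝟙 * σ)(708) = 3355

Divisors of 708: [1, 2, 3, 4, 6, 12, 59, 118, 177, 236, 354, 708]. For each d | 708:
  d = 1: 𝟙(1) · σ(708/1) = 1 · 1680 = 1680
  d = 2: 𝟙(2) · σ(708/2) = 1 · 720 = 720
  d = 3: 𝟙(3) · σ(708/3) = 1 · 420 = 420
  d = 4: 𝟙(4) · σ(708/4) = 1 · 240 = 240
  d = 6: 𝟙(6) · σ(708/6) = 1 · 180 = 180
  d = 12: 𝟙(12) · σ(708/12) = 1 · 60 = 60
  d = 59: 𝟙(59) · σ(708/59) = 1 · 28 = 28
  d = 118: 𝟙(118) · σ(708/118) = 1 · 12 = 12
  d = 177: 𝟙(177) · σ(708/177) = 1 · 7 = 7
  d = 236: 𝟙(236) · σ(708/236) = 1 · 4 = 4
  d = 354: 𝟙(354) · σ(708/354) = 1 · 3 = 3
  d = 708: 𝟙(708) · σ(708/708) = 1 · 1 = 1
Summing: (𝟙 * σ)(708) = 1680 + 720 + 420 + 240 + 180 + 60 + 28 + 12 + 7 + 4 + 3 + 1 = 3355.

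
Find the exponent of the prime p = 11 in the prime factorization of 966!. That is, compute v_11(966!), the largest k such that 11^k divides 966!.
v_11(966!) = 94

Legendre's formula: v_p(n!) = Σ_{k ≥ 1} ⌊n / p^k⌋. For p = 11, n = 966, the terms are:
  ⌊966/11^1⌋ = ⌊966/11⌋ = 87
  ⌊966/11^2⌋ = ⌊966/121⌋ = 7
(the next term ⌊966/11^3⌋ = 0, terminating the sum). Summing: v_11(966!) = 87 + 7 = 94.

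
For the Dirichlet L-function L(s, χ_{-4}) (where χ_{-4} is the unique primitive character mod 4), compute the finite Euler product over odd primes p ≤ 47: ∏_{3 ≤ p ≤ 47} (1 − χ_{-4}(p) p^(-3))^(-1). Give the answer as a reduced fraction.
∏ = 5542372783760447569145696690995330585/5720007308274565543266215981884637184

The odd primes p ≤ 47 are [3, 5, 7, 11, 13, 17, 19, 23, 29, 31, 37, 41, 43, 47]. For each, χ(p) = 1 if p ≡ 1 mod 4, χ(p) = −1 if p ≡ 3 mod 4. Taking (1 − χ(p)/p^3)^(-1) = p^3/(p^3 − χ(p)): (1 − (-1)/3^3)^(-1) · (1 − (1)/5^3)^(-1) · (1 − (-1)/7^3)^(-1) · (1 − (-1)/11^3)^(-1) · (1 − (1)/13^3)^(-1) · (1 − (1)/17^3)^(-1) · (1 − (-1)/19^3)^(-1) · (1 − (-1)/23^3)^(-1) · (1 − (1)/29^3)^(-1) · (1 − (-1)/31^3)^(-1) · (1 − (1)/37^3)^(-1) · (1 − (1)/41^3)^(-1) · (1 − (-1)/43^3)^(-1) · (1 − (-1)/47^3)^(-1) = 5542372783760447569145696690995330585/5720007308274565543266215981884637184.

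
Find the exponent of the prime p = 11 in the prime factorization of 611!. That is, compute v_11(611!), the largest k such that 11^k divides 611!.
v_11(611!) = 60

Legendre's formula: v_p(n!) = Σ_{k ≥ 1} ⌊n / p^k⌋. For p = 11, n = 611, the terms are:
  ⌊611/11^1⌋ = ⌊611/11⌋ = 55
  ⌊611/11^2⌋ = ⌊611/121⌋ = 5
(the next term ⌊611/11^3⌋ = 0, terminating the sum). Summing: v_11(611!) = 55 + 5 = 60.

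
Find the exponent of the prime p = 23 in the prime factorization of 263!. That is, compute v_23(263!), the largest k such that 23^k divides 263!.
v_23(263!) = 11

Legendre's formula: v_p(n!) = Σ_{k ≥ 1} ⌊n / p^k⌋. For p = 23, n = 263, the terms are:
  ⌊263/23^1⌋ = ⌊263/23⌋ = 11
(the next term ⌊263/23^2⌋ = 0, terminating the sum). Summing: v_23(263!) = 11 = 11.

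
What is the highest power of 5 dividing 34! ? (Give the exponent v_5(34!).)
v_5(34!) = 7

Legendre's formula: v_p(n!) = Σ_{k ≥ 1} ⌊n / p^k⌋. For p = 5, n = 34, the terms are:
  ⌊34/5^1⌋ = ⌊34/5⌋ = 6
  ⌊34/5^2⌋ = ⌊34/25⌋ = 1
(the next term ⌊34/5^3⌋ = 0, terminating the sum). Summing: v_5(34!) = 6 + 1 = 7.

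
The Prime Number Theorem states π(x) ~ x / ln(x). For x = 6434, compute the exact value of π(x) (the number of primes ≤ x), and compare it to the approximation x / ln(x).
π(6434) = 836;  x/ln(x) ≈ 733.69;  relative error ≈ 12.24%.

Directly count primes up to 6434: π(6434) = 836. The PNT approximation gives 6434/ln(6434) ≈ 6434/8.76935 ≈ 733.69. Relative error (π(x) − x/ln(x)) / π(x) ≈ 12.24%; the approximation is known to undercount slightly (Li(x) is a better estimate).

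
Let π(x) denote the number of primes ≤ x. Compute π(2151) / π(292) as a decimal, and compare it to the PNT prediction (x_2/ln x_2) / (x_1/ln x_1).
π(2151)/π(292) = 324/61 ≈ 5.3115;  PNT prediction ≈ 5.4495.

π(292) = 61 and π(2151) = 324, so π(2151)/π(292) ≈ 5.3115. The PNT-predicted ratio is (2151/ln(2151)) / (292/ln(292)) ≈ 5.4495. The two agree to within a few percent, as expected.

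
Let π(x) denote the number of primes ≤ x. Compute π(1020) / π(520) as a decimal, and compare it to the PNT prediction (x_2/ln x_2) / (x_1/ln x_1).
π(1020)/π(520) = 171/97 ≈ 1.7629;  PNT prediction ≈ 1.7708.

π(520) = 97 and π(1020) = 171, so π(1020)/π(520) ≈ 1.7629. The PNT-predicted ratio is (1020/ln(1020)) / (520/ln(520)) ≈ 1.7708. The two agree to within a few percent, as expected.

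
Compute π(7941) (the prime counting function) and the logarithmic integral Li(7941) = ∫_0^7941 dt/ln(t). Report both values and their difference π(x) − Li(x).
π(7941) = 1003;  Li(7941) ≈ 1019.85;  π(x) − Li(x) ≈ -16.85.

Direct count of primes ≤ 7941 gives π(7941) = 1003. Numerical evaluation of the logarithmic integral gives Li(7941) ≈ 1019.85. The difference π(x) − Li(x) ≈ -16.85 is typically negative for small/moderate x (Li(x) overestimates), though Littlewood's theorem shows this sign changes infinitely often.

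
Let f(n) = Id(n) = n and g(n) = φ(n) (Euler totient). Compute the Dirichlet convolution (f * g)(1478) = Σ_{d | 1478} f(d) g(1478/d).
(Id * φ)(1478) = 4431

Divisors of 1478: [1, 2, 739, 1478]. For each d | 1478:
  d = 1: Id(1) · φ(1478/1) = 1 · 738 = 738
  d = 2: Id(2) · φ(1478/2) = 2 · 738 = 1476
  d = 739: Id(739) · φ(1478/739) = 739 · 1 = 739
  d = 1478: Id(1478) · φ(1478/1478) = 1478 · 1 = 1478
Summing: (Id * φ)(1478) = 738 + 1476 + 739 + 1478 = 4431.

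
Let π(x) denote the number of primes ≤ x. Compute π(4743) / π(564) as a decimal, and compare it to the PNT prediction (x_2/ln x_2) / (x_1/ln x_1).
π(4743)/π(564) = 639/103 ≈ 6.2039;  PNT prediction ≈ 6.2940.

π(564) = 103 and π(4743) = 639, so π(4743)/π(564) ≈ 6.2039. The PNT-predicted ratio is (4743/ln(4743)) / (564/ln(564)) ≈ 6.2940. The two agree to within a few percent, as expected.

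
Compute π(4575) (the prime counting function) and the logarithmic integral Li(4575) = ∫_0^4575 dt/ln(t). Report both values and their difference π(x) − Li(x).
π(4575) = 619;  Li(4575) ≈ 634.12;  π(x) − Li(x) ≈ -15.12.

Direct count of primes ≤ 4575 gives π(4575) = 619. Numerical evaluation of the logarithmic integral gives Li(4575) ≈ 634.12. The difference π(x) − Li(x) ≈ -15.12 is typically negative for small/moderate x (Li(x) overestimates), though Littlewood's theorem shows this sign changes infinitely often.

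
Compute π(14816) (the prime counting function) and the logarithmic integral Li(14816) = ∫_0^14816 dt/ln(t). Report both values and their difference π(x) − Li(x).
π(14816) = 1735;  Li(14816) ≈ 1757.48;  π(x) − Li(x) ≈ -22.48.

Direct count of primes ≤ 14816 gives π(14816) = 1735. Numerical evaluation of the logarithmic integral gives Li(14816) ≈ 1757.48. The difference π(x) − Li(x) ≈ -22.48 is typically negative for small/moderate x (Li(x) overestimates), though Littlewood's theorem shows this sign changes infinitely often.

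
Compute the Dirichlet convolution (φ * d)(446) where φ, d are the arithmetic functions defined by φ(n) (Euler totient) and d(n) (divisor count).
(φ * d)(446) = 672

Divisors of 446: [1, 2, 223, 446]. For each d | 446:
  d = 1: φ(1) · d(446/1) = 1 · 4 = 4
  d = 2: φ(2) · d(446/2) = 1 · 2 = 2
  d = 223: φ(223) · d(446/223) = 222 · 2 = 444
  d = 446: φ(446) · d(446/446) = 222 · 1 = 222
Summing: (φ * d)(446) = 4 + 2 + 444 + 222 = 672.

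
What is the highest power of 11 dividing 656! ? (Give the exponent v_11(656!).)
v_11(656!) = 64

Legendre's formula: v_p(n!) = Σ_{k ≥ 1} ⌊n / p^k⌋. For p = 11, n = 656, the terms are:
  ⌊656/11^1⌋ = ⌊656/11⌋ = 59
  ⌊656/11^2⌋ = ⌊656/121⌋ = 5
(the next term ⌊656/11^3⌋ = 0, terminating the sum). Summing: v_11(656!) = 59 + 5 = 64.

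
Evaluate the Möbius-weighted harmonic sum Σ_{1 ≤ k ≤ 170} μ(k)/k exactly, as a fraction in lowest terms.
Σ μ(k)/k = 976794744883260874795165001864511964953389627727401386703595517/962947420735983927056946215901134429196419130606213075415963491270

Values of μ(k) for 1 ≤ k ≤ 170: μ(1) = 1, μ(2) = -1, μ(3) = -1, μ(5) = -1, μ(6) = 1, μ(7) = -1, μ(10) = 1, μ(11) = -1, μ(13) = -1, μ(14) = 1, μ(15) = 1, μ(17) = -1, μ(19) = -1, μ(21) = 1, μ(22) = 1, μ(23) = -1, μ(26) = 1, μ(29) = -1, μ(30) = -1, μ(31) = -1, μ(33) = 1, μ(34) = 1, μ(35) = 1, μ(37) = -1, μ(38) = 1, μ(39) = 1, μ(41) = -1, μ(42) = -1, μ(43) = -1, μ(46) = 1, μ(47) = -1, μ(51) = 1, μ(53) = -1, μ(55) = 1, μ(57) = 1, μ(58) = 1, μ(59) = -1, μ(61) = -1, μ(62) = 1, μ(65) = 1, μ(66) = -1, μ(67) = -1, μ(69) = 1, μ(70) = -1, μ(71) = -1, μ(73) = -1, μ(74) = 1, μ(77) = 1, μ(78) = -1, μ(79) = -1, μ(82) = 1, μ(83) = -1, μ(85) = 1, μ(86) = 1, μ(87) = 1, μ(89) = -1, μ(91) = 1, μ(93) = 1, μ(94) = 1, μ(95) = 1, μ(97) = -1, μ(101) = -1, μ(102) = -1, μ(103) = -1, μ(105) = -1, μ(106) = 1, μ(107) = -1, μ(109) = -1, μ(110) = -1, μ(111) = 1, μ(113) = -1, μ(114) = -1, μ(115) = 1, μ(118) = 1, μ(119) = 1, μ(122) = 1, μ(123) = 1, μ(127) = -1, μ(129) = 1, μ(130) = -1, μ(131) = -1, μ(133) = 1, μ(134) = 1, μ(137) = -1, μ(138) = -1, μ(139) = -1, μ(141) = 1, μ(142) = 1, μ(143) = 1, μ(145) = 1, μ(146) = 1, μ(149) = -1, μ(151) = -1, μ(154) = -1, μ(155) = 1, μ(157) = -1, μ(158) = 1, μ(159) = 1, μ(161) = 1, μ(163) = -1, μ(165) = -1, μ(166) = 1, μ(167) = -1, μ(170) = -1, with μ = 0 on non-squarefree integers. Summing μ(k)/k for k where μ(k) ≠ 0 gives 976794744883260874795165001864511964953389627727401386703595517/962947420735983927056946215901134429196419130606213075415963491270 ≈ 0.0010. (PNT ⟺ this sum → 0 as n → ∞.)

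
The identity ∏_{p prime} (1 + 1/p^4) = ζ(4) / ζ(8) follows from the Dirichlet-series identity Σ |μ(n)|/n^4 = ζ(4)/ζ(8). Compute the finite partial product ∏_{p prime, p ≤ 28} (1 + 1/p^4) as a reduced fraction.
∏ = 577447917650941187656457324944/535704058713408612067696280625

The primes p ≤ 28 are [2, 3, 5, 7, 11, 13, 17, 19, 23]. For each, (1 + 1/p^4) = (p^4 + 1)/p^4. Multiplying these fractions over p ∈ [2, 3, 5, 7, 11, 13, 17, 19, 23] gives 577447917650941187656457324944/535704058713408612067696280625. (In the limit P → ∞ this tends to ζ(4)/ζ(8).)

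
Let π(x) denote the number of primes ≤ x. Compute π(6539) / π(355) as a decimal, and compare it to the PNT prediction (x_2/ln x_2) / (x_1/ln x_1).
π(6539)/π(355) = 844/71 ≈ 11.8873;  PNT prediction ≈ 12.3115.

π(355) = 71 and π(6539) = 844, so π(6539)/π(355) ≈ 11.8873. The PNT-predicted ratio is (6539/ln(6539)) / (355/ln(355)) ≈ 12.3115. The two agree to within a few percent, as expected.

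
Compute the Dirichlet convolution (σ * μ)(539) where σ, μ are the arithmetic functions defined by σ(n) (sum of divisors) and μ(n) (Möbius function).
(σ * μ)(539) = 539

Divisors of 539: [1, 7, 11, 49, 77, 539]. For each d | 539:
  d = 1: σ(1) · μ(539/1) = 1 · 0 = 0
  d = 7: σ(7) · μ(539/7) = 8 · 1 = 8
  d = 11: σ(11) · μ(539/11) = 12 · 0 = 0
  d = 49: σ(49) · μ(539/49) = 57 · -1 = -57
  d = 77: σ(77) · μ(539/77) = 96 · -1 = -96
  d = 539: σ(539) · μ(539/539) = 684 · 1 = 684
Summing: (σ * μ)(539) = 0 + 8 + 0 + -57 + -96 + 684 = 539.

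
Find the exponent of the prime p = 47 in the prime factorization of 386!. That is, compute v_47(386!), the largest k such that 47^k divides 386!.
v_47(386!) = 8

Legendre's formula: v_p(n!) = Σ_{k ≥ 1} ⌊n / p^k⌋. For p = 47, n = 386, the terms are:
  ⌊386/47^1⌋ = ⌊386/47⌋ = 8
(the next term ⌊386/47^2⌋ = 0, terminating the sum). Summing: v_47(386!) = 8 = 8.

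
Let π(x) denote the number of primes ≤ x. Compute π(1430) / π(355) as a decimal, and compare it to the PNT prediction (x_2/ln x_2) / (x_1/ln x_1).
π(1430)/π(355) = 226/71 ≈ 3.1831;  PNT prediction ≈ 3.2557.

π(355) = 71 and π(1430) = 226, so π(1430)/π(355) ≈ 3.1831. The PNT-predicted ratio is (1430/ln(1430)) / (355/ln(355)) ≈ 3.2557. The two agree to within a few percent, as expected.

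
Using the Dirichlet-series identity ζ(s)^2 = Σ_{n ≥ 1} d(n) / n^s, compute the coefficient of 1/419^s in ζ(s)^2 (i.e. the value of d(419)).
d(419) = 2

ζ(s)^2 = (Σ 1/m^s)(Σ 1/k^s). The coefficient of 1/n^s in the product is the number of ordered pairs (m, k) with mk = n, which equals d(n). For n = 419, divisors are [1, 419], so d(419) = 2.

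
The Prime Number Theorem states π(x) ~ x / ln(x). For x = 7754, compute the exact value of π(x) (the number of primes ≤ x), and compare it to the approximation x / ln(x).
π(7754) = 983;  x/ln(x) ≈ 865.79;  relative error ≈ 11.92%.

Directly count primes up to 7754: π(7754) = 983. The PNT approximation gives 7754/ln(7754) ≈ 7754/8.95596 ≈ 865.79. Relative error (π(x) − x/ln(x)) / π(x) ≈ 11.92%; the approximation is known to undercount slightly (Li(x) is a better estimate).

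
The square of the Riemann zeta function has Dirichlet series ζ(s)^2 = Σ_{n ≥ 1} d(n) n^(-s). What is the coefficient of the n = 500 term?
d(500) = 12

ζ(s)^2 = (Σ 1/m^s)(Σ 1/k^s). The coefficient of 1/n^s in the product is the number of ordered pairs (m, k) with mk = n, which equals d(n). For n = 500, divisors are [1, 2, 4, 5, 10, 20, 25, 50, 100, 125, 250, 500], so d(500) = 12.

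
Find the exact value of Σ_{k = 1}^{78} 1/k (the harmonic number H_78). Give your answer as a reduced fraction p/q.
H_78 = 61462860623241058403302042280303/12441066073952429195098876987200

Direct summation: H_78 = 1 + 1/2 + ... + 1/78. The least common denominator is lcm(1, ..., 78) = 410555180440430163438262940577600; over this denominator the numerator is 410555180440430163438262940577600 + 205277590220215081719131470288800 + 136851726813476721146087646859200 + 102638795110107540859565735144400 + 82111036088086032687652588115520 + 68425863406738360573043823429600 + 58650740062918594776894705796800 + 51319397555053770429782867572200 + 45617242271158907048695882286400 + 41055518044043016343826294057760 + 37323198221857287585296630961600 + 34212931703369180286521911714800 + 31581167726186935649097149275200 + 29325370031459297388447352898400 + 27370345362695344229217529371840 + 25659698777526885214891433786100 + 24150304731790009614015467092800 + 22808621135579453524347941143200 + 21608167391601587549382260030400 + 20527759022021508171913147028880 + 19550246687639531592298235265600 + 18661599110928643792648315480800 + 17850225236540441888620127851200 + 17106465851684590143260955857400 + 16422207217617206537530517623104 + 15790583863093467824548574637600 + 15205747423719635682898627428800 + 14662685015729648694223676449200 + 14157075187601040118560791054400 + 13685172681347672114608764685920 + 13243715498078392368976223889600 + 12829849388763442607445716893050 + 12441066073952429195098876987200 + 12075152365895004807007733546400 + 11730148012583718955378941159360 + 11404310567789726762173970571600 + 11096085957849463876709809204800 + 10804083695800793774691130015200 + 10527055908728978549699049758400 + 10263879511010754085956573514440 + 10013540986351955205811291233600 + 9775123343819765796149117632800 + 9547794893963492172982859083200 + 9330799555464321896324157740400 + 9123448454231781409739176457280 + 8925112618270220944310063925600 + 8735216605115535392303466820800 + 8553232925842295071630477928700 + 8378677151845513539556386542400 + 8211103608808603268765258811552 + 8050101577263336538005155697600 + 7895291931546733912274287318800 + 7746324159253399310155904539200 + 7602873711859817841449313714400 + 7464639644371457517059326192320 + 7331342507864824347111838224600 + 7202722463867195849794086676800 + 7078537593800520059280395527200 + 6958562380346273956580727806400 + 6842586340673836057304382342960 + 6730412794105412515381359681600 + 6621857749039196184488111944800 + 6516748895879843864099411755200 + 6414924694381721303722858446525 + 6316233545237387129819429855040 + 6220533036976214597549438493600 + 6127689260304927812511387172800 + 6037576182947502403503866773200 + 5950075078846813962873375950400 + 5865074006291859477689470579680 + 5782467330146903710398069585600 + 5702155283894863381086985285800 + 5624043567677125526551547131200 + 5548042978924731938354904602400 + 5474069072539068845843505874368 + 5402041847900396887345565007600 + 5331885460265326797899518708800 + 5263527954364489274849524879200 = 2028274400566954927308967395249999, so H_78 = 2028274400566954927308967395249999/410555180440430163438262940577600; reducing by gcd(2028274400566954927308967395249999, 410555180440430163438262940577600) = 33 gives 61462860623241058403302042280303/12441066073952429195098876987200 ≈ 4.94032. (The PNT-adjacent estimate ln(78) + γ ≈ 4.93392 matches within O(1/n).)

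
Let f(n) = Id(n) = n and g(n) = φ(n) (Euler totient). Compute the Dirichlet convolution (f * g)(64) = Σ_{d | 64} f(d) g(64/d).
(Id * φ)(64) = 256

Divisors of 64: [1, 2, 4, 8, 16, 32, 64]. For each d | 64:
  d = 1: Id(1) · φ(64/1) = 1 · 32 = 32
  d = 2: Id(2) · φ(64/2) = 2 · 16 = 32
  d = 4: Id(4) · φ(64/4) = 4 · 8 = 32
  d = 8: Id(8) · φ(64/8) = 8 · 4 = 32
  d = 16: Id(16) · φ(64/16) = 16 · 2 = 32
  d = 32: Id(32) · φ(64/32) = 32 · 1 = 32
  d = 64: Id(64) · φ(64/64) = 64 · 1 = 64
Summing: (Id * φ)(64) = 32 + 32 + 32 + 32 + 32 + 32 + 64 = 256.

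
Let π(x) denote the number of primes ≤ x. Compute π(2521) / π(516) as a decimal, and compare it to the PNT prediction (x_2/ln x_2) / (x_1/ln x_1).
π(2521)/π(516) = 369/97 ≈ 3.8041;  PNT prediction ≈ 3.8962.

π(516) = 97 and π(2521) = 369, so π(2521)/π(516) ≈ 3.8041. The PNT-predicted ratio is (2521/ln(2521)) / (516/ln(516)) ≈ 3.8962. The two agree to within a few percent, as expected.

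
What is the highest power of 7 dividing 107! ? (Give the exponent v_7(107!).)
v_7(107!) = 17

Legendre's formula: v_p(n!) = Σ_{k ≥ 1} ⌊n / p^k⌋. For p = 7, n = 107, the terms are:
  ⌊107/7^1⌋ = ⌊107/7⌋ = 15
  ⌊107/7^2⌋ = ⌊107/49⌋ = 2
(the next term ⌊107/7^3⌋ = 0, terminating the sum). Summing: v_7(107!) = 15 + 2 = 17.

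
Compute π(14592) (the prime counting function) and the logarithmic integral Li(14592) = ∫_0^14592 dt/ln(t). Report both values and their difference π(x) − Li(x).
π(14592) = 1709;  Li(14592) ≈ 1734.13;  π(x) − Li(x) ≈ -25.13.

Direct count of primes ≤ 14592 gives π(14592) = 1709. Numerical evaluation of the logarithmic integral gives Li(14592) ≈ 1734.13. The difference π(x) − Li(x) ≈ -25.13 is typically negative for small/moderate x (Li(x) overestimates), though Littlewood's theorem shows this sign changes infinitely often.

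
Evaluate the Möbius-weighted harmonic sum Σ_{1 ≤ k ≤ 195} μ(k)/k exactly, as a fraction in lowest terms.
Σ μ(k)/k = -43277238338814707352435871087729404219364080007991120795068950289487278357/2094340804123062964635950016266159511607730554966537454865305011530672742866

Values of μ(k) for 1 ≤ k ≤ 195: μ(1) = 1, μ(2) = -1, μ(3) = -1, μ(5) = -1, μ(6) = 1, μ(7) = -1, μ(10) = 1, μ(11) = -1, μ(13) = -1, μ(14) = 1, μ(15) = 1, μ(17) = -1, μ(19) = -1, μ(21) = 1, μ(22) = 1, μ(23) = -1, μ(26) = 1, μ(29) = -1, μ(30) = -1, μ(31) = -1, μ(33) = 1, μ(34) = 1, μ(35) = 1, μ(37) = -1, μ(38) = 1, μ(39) = 1, μ(41) = -1, μ(42) = -1, μ(43) = -1, μ(46) = 1, μ(47) = -1, μ(51) = 1, μ(53) = -1, μ(55) = 1, μ(57) = 1, μ(58) = 1, μ(59) = -1, μ(61) = -1, μ(62) = 1, μ(65) = 1, μ(66) = -1, μ(67) = -1, μ(69) = 1, μ(70) = -1, μ(71) = -1, μ(73) = -1, μ(74) = 1, μ(77) = 1, μ(78) = -1, μ(79) = -1, μ(82) = 1, μ(83) = -1, μ(85) = 1, μ(86) = 1, μ(87) = 1, μ(89) = -1, μ(91) = 1, μ(93) = 1, μ(94) = 1, μ(95) = 1, μ(97) = -1, μ(101) = -1, μ(102) = -1, μ(103) = -1, μ(105) = -1, μ(106) = 1, μ(107) = -1, μ(109) = -1, μ(110) = -1, μ(111) = 1, μ(113) = -1, μ(114) = -1, μ(115) = 1, μ(118) = 1, μ(119) = 1, μ(122) = 1, μ(123) = 1, μ(127) = -1, μ(129) = 1, μ(130) = -1, μ(131) = -1, μ(133) = 1, μ(134) = 1, μ(137) = -1, μ(138) = -1, μ(139) = -1, μ(141) = 1, μ(142) = 1, μ(143) = 1, μ(145) = 1, μ(146) = 1, μ(149) = -1, μ(151) = -1, μ(154) = -1, μ(155) = 1, μ(157) = -1, μ(158) = 1, μ(159) = 1, μ(161) = 1, μ(163) = -1, μ(165) = -1, μ(166) = 1, μ(167) = -1, μ(170) = -1, μ(173) = -1, μ(174) = -1, μ(177) = 1, μ(178) = 1, μ(179) = -1, μ(181) = -1, μ(182) = -1, μ(183) = 1, μ(185) = 1, μ(186) = -1, μ(187) = 1, μ(190) = -1, μ(191) = -1, μ(193) = -1, μ(194) = 1, μ(195) = -1, with μ = 0 on non-squarefree integers. Summing μ(k)/k for k where μ(k) ≠ 0 gives -43277238338814707352435871087729404219364080007991120795068950289487278357/2094340804123062964635950016266159511607730554966537454865305011530672742866 ≈ -0.0207. (PNT ⟺ this sum → 0 as n → ∞.)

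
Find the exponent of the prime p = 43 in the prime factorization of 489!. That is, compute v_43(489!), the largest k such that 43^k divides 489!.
v_43(489!) = 11

Legendre's formula: v_p(n!) = Σ_{k ≥ 1} ⌊n / p^k⌋. For p = 43, n = 489, the terms are:
  ⌊489/43^1⌋ = ⌊489/43⌋ = 11
(the next term ⌊489/43^2⌋ = 0, terminating the sum). Summing: v_43(489!) = 11 = 11.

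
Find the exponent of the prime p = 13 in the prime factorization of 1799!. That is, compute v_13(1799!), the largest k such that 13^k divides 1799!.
v_13(1799!) = 148

Legendre's formula: v_p(n!) = Σ_{k ≥ 1} ⌊n / p^k⌋. For p = 13, n = 1799, the terms are:
  ⌊1799/13^1⌋ = ⌊1799/13⌋ = 138
  ⌊1799/13^2⌋ = ⌊1799/169⌋ = 10
(the next term ⌊1799/13^3⌋ = 0, terminating the sum). Summing: v_13(1799!) = 138 + 10 = 148.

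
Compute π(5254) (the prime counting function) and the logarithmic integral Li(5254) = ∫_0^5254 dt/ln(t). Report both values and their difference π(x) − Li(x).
π(5254) = 697;  Li(5254) ≈ 714.02;  π(x) − Li(x) ≈ -17.02.

Direct count of primes ≤ 5254 gives π(5254) = 697. Numerical evaluation of the logarithmic integral gives Li(5254) ≈ 714.02. The difference π(x) − Li(x) ≈ -17.02 is typically negative for small/moderate x (Li(x) overestimates), though Littlewood's theorem shows this sign changes infinitely often.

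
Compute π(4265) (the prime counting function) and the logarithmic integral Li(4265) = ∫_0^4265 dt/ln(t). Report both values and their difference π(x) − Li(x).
π(4265) = 585;  Li(4265) ≈ 597.19;  π(x) − Li(x) ≈ -12.19.

Direct count of primes ≤ 4265 gives π(4265) = 585. Numerical evaluation of the logarithmic integral gives Li(4265) ≈ 597.19. The difference π(x) − Li(x) ≈ -12.19 is typically negative for small/moderate x (Li(x) overestimates), though Littlewood's theorem shows this sign changes infinitely often.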